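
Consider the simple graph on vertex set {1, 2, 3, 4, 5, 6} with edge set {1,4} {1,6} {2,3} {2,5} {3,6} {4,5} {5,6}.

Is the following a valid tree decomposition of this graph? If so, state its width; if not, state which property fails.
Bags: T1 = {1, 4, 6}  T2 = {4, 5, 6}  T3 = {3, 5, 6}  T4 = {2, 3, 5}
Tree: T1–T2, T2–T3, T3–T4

Yes; width 2.

Vertex coverage: the bags together contain {1, 2, 3, 4, 5, 6}, the full vertex set. Edge coverage: each edge of G has both endpoints in at least one bag. Running intersection: for every vertex, the bags containing it form a connected subtree. All three properties hold, so this is a valid tree decomposition of width max|bag| − 1 = 2, and hence tw(G) ≤ 2.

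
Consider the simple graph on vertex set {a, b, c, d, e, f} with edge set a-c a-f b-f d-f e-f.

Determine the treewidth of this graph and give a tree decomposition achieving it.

Every bag has size at most 2, so the width is 2 − 1 = 1 and tw(G) ≤ 1. G has an edge, so its treewidth is at least 1. The upper and lower bounds meet at 1, so that is the treewidth.

Treewidth 1.
One such decomposition:
Bags: B1 = {a, f}  B2 = {a, c}  B3 = {b, f}  B4 = {e, f}  B5 = {d, f}
Tree: B1–B2, B1–B3, B3–B4, B4–B5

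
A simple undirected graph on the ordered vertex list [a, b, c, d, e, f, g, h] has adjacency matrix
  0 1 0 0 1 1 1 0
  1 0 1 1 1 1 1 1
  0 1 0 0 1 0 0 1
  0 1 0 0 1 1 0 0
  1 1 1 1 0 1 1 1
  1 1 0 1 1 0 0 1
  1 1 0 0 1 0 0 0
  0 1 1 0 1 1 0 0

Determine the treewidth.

A width-3 tree decomposition is:
Bags: B1 = {a, b, e, f}  B2 = {b, e, f, h}  B3 = {b, c, e, h}  B4 = {a, b, e, g}  B5 = {b, d, e, f}
Tree: B1–B2, B2–B3, B1–B4, B1–B5
The largest bag has 4 vertices, giving width 3; this decomposition certifies tw(G) ≤ 3. On the other hand G contains the 4-clique {a, b, e, g}. A clique must lie in a single bag of any decomposition, so no decomposition can have width below 3. The upper and lower bounds meet at 3, so that is the treewidth.

3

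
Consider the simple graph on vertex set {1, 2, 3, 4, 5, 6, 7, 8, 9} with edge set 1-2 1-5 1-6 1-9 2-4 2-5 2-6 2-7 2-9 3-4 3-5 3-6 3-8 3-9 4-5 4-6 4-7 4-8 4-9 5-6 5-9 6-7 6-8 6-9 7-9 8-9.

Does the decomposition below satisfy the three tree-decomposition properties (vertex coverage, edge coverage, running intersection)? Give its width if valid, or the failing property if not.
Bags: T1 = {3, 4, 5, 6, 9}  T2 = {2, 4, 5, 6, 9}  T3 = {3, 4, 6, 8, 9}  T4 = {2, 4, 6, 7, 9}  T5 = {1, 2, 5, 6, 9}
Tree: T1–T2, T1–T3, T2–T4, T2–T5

Yes; width 4.

Vertex coverage: the bags together contain {1, 2, 3, 4, 5, 6, 7, 8, 9}, the full vertex set. Edge coverage: each edge of G has both endpoints in at least one bag. Running intersection: for every vertex, the bags containing it form a connected subtree. All three properties hold, so this is a valid tree decomposition of width max|bag| − 1 = 4, and hence tw(G) ≤ 4.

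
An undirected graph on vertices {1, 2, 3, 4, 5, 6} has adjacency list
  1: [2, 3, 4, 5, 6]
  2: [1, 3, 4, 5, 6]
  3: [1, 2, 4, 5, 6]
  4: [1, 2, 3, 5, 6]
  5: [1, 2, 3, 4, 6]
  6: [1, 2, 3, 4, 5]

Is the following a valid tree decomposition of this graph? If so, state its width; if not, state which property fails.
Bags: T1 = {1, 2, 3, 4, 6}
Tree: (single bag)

A tree decomposition must satisfy three properties: every vertex lies in some bag; for every edge, both endpoints lie together in some bag; and for every vertex, the bags containing it form a connected subtree. Here vertex 5 appears in no bag, so the decomposition is invalid.

No — vertex 5 appears in no bag.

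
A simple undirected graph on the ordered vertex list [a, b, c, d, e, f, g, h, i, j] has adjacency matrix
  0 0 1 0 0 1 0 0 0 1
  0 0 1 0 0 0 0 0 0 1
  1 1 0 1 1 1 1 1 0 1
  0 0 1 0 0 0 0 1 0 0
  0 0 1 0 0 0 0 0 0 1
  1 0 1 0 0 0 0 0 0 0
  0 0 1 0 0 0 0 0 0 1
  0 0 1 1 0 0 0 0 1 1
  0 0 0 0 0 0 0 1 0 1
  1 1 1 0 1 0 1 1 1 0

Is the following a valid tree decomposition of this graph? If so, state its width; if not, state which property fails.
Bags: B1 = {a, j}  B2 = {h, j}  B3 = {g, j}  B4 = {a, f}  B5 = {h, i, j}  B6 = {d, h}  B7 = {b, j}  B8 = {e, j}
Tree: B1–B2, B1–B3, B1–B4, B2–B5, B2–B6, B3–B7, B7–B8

A tree decomposition must satisfy three properties: every vertex lies in some bag; for every edge, both endpoints lie together in some bag; and for every vertex, the bags containing it form a connected subtree. Here vertex c appears in no bag, so the decomposition is invalid.

No — vertex c appears in no bag.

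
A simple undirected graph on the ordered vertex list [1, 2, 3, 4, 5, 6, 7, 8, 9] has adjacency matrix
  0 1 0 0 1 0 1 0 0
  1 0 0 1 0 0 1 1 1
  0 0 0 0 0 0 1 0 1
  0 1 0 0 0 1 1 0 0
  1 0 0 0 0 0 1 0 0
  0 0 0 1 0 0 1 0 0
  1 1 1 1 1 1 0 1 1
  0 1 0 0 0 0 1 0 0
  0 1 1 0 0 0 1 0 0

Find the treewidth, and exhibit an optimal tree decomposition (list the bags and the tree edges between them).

Treewidth 2.
One such decomposition:
Bags: B1 = {2, 7, 8}  B2 = {2, 7, 9}  B3 = {1, 2, 7}  B4 = {2, 4, 7}  B5 = {4, 6, 7}  B6 = {1, 5, 7}  B7 = {3, 7, 9}
Tree: B1–B2, B2–B3, B3–B4, B4–B5, B3–B6, B2–B7

The largest bag has 3 vertices, giving width 2; this decomposition certifies tw(G) ≤ 2. On the other hand G contains the 3-clique {2, 7, 8}. A clique must lie in a single bag of any decomposition, so no decomposition can have width below 2. The upper and lower bounds meet at 2, so that is the treewidth.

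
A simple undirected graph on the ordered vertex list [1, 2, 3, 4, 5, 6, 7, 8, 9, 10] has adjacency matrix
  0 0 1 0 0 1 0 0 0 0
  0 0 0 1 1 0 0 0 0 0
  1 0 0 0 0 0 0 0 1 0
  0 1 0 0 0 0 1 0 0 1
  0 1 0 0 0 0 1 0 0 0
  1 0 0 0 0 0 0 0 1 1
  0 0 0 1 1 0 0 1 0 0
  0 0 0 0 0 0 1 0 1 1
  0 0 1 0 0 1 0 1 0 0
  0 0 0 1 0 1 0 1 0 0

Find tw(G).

A width-2 tree decomposition is:
Bags: B1 = {1, 3, 9}  B2 = {1, 6, 9}  B3 = {6, 8, 9}  B4 = {6, 8, 10}  B5 = {7, 8, 10}  B6 = {4, 7, 10}  B7 = {4, 5, 7}  B8 = {2, 4, 5}
Tree: B1–B2, B2–B3, B3–B4, B4–B5, B5–B6, B6–B7, B7–B8
Every bag has size at most 3, so the width is 3 − 1 = 2 and tw(G) ≤ 2. Since 3–1–6–9–3 is a cycle in G, G is not acyclic. Forests are exactly the graphs of treewidth ≤ 1, so tw(G) ≥ 2. Hence tw(G) = 2 exactly.

2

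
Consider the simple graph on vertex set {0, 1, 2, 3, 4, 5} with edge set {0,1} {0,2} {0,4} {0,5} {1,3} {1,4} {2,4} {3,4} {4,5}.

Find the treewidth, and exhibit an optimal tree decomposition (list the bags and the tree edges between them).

The largest bag has 3 vertices, giving width 2; this decomposition certifies tw(G) ≤ 2. On the other hand G contains the 3-clique {0, 1, 4}. A clique must lie in a single bag of any decomposition, so no decomposition can have width below 2. Combining the bounds, tw(G) = 2.

Treewidth 2.
One optimal decomposition is:
Bags: B1 = {0, 2, 4}  B2 = {0, 4, 5}  B3 = {0, 1, 4}  B4 = {1, 3, 4}
Tree: B1–B2, B1–B3, B3–B4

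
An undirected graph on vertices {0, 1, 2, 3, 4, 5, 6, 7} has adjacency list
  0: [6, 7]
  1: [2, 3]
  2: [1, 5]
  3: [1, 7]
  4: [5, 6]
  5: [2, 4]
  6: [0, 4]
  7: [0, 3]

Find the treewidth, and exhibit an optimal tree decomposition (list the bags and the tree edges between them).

Treewidth 2.
One optimal decomposition is:
Bags: B1 = {1, 2, 3}  B2 = {2, 3, 7}  B3 = {0, 2, 7}  B4 = {0, 2, 6}  B5 = {2, 4, 6}  B6 = {2, 4, 5}
Tree: B1–B2, B2–B3, B3–B4, B4–B5, B5–B6

Every bag has size at most 3, so the width is 3 − 1 = 2 and tw(G) ≤ 2. The edges 2–1–3–7–0–6–4–5–2 form a cycle, so G is not a tree and its treewidth is at least 2. Combining the bounds, tw(G) = 2.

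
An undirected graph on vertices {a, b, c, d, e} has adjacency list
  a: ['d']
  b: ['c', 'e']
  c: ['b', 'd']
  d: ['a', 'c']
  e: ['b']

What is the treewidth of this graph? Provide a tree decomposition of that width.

Treewidth 1.
One optimal decomposition is:
Bags: B1 = {b, e}  B2 = {b, c}  B3 = {c, d}  B4 = {a, d}
Tree: B1–B2, B2–B3, B3–B4

The largest bag has 2 vertices, giving width 1; this decomposition certifies tw(G) ≤ 1. Since G has at least one edge (e.g. e–b), it is not an edgeless graph, so tw(G) ≥ 1. Combining the bounds, tw(G) = 1.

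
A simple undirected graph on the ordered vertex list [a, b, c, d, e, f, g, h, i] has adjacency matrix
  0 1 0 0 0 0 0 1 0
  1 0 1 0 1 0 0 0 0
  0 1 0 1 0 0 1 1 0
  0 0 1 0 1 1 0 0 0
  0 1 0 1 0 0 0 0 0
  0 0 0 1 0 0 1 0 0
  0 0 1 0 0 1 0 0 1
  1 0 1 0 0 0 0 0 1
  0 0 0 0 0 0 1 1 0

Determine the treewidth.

A width-3 tree decomposition is:
Bags: B1 = {d, f, g, i}  B2 = {c, d, g, i}  B3 = {c, d, h, i}  B4 = {c, d, e, h}  B5 = {b, c, e, h}  B6 = {a, b, e, h}
Tree: B1–B2, B2–B3, B3–B4, B4–B5, B5–B6
The largest bag has 4 vertices, giving width 3; this decomposition certifies tw(G) ≤ 3. For the lower bound: the 4 vertex sets {f,g,i}, {d}, {c}, {a,b,e,h} are disjoint, each induces a connected subgraph, and every pair is joined by at least one edge of G. Contracting each set to a single vertex therefore yields K_{4} as a minor, and since treewidth is minor-monotone, tw(G) ≥ tw(K_{4}) = 3. Therefore the treewidth is 3.

3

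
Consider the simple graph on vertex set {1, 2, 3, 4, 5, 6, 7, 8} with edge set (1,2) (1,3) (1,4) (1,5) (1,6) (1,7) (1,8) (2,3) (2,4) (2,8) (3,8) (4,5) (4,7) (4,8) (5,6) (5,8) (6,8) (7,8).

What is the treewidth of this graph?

3

A width-3 tree decomposition is:
Bags: B1 = {1, 5, 6, 8}  B2 = {1, 4, 5, 8}  B3 = {1, 4, 7, 8}  B4 = {1, 2, 4, 8}  B5 = {1, 2, 3, 8}
Tree: B1–B2, B2–B3, B2–B4, B4–B5
Every bag has size at most 4, so the width is 4 − 1 = 3 and tw(G) ≤ 3. Conversely, {1, 2, 3, 8} is a clique of size 4, and the vertices of any clique must share a bag in every tree decomposition; so some bag has ≥ 4 vertices and tw(G) ≥ 3. Combining the bounds, tw(G) = 3.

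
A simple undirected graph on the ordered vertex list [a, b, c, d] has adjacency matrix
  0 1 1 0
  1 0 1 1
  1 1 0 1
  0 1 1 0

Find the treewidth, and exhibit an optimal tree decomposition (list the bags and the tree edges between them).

Treewidth 2.
One such decomposition:
Bags: B1 = {b, c, d}  B2 = {a, b, c}
Tree: B1–B2

The largest bag has 3 vertices, giving width 2; this decomposition certifies tw(G) ≤ 2. Conversely, {b, c, d} is a clique of size 3, and the vertices of any clique must share a bag in every tree decomposition; so some bag has ≥ 3 vertices and tw(G) ≥ 2. The upper and lower bounds meet at 2, so that is the treewidth.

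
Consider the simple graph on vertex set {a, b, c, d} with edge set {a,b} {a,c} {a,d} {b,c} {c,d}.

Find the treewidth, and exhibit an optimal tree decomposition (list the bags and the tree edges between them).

Treewidth 2.
One such decomposition:
Bags: B1 = {a, c, d}  B2 = {a, b, c}
Tree: B1–B2

The largest bag has 3 vertices, giving width 2; this decomposition certifies tw(G) ≤ 2. On the other hand G contains the 3-clique {a, c, d}. A clique must lie in a single bag of any decomposition, so no decomposition can have width below 2. Combining the bounds, tw(G) = 2.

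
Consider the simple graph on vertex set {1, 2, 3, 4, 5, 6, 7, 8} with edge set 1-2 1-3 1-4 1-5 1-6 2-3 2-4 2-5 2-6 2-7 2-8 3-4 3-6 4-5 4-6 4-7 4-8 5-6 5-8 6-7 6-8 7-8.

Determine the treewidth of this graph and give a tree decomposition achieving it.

Each bag holds 5 vertices, so the decomposition has width 4, which upper-bounds the treewidth. For the lower bound, the 5 vertices {2, 4, 5, 6, 8} are pairwise adjacent, and any tree decomposition puts a clique entirely inside one bag — forcing width ≥ 4. Hence tw(G) = 4 exactly.

Treewidth 4.
One optimal decomposition is:
Bags: B1 = {1, 2, 3, 4, 6}  B2 = {1, 2, 4, 5, 6}  B3 = {2, 4, 5, 6, 8}  B4 = {2, 4, 6, 7, 8}
Tree: B1–B2, B2–B3, B3–B4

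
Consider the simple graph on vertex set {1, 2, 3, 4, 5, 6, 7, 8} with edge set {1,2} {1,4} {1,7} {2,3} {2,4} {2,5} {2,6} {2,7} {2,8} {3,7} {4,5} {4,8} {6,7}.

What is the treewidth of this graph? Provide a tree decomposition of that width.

Each bag holds 3 vertices, so the decomposition has width 2, which upper-bounds the treewidth. For the lower bound, the 3 vertices {2, 3, 7} are pairwise adjacent, and any tree decomposition puts a clique entirely inside one bag — forcing width ≥ 2. Hence tw(G) = 2 exactly.

Treewidth 2.
Bags: B1 = {1, 2, 7}  B2 = {1, 2, 4}  B3 = {2, 6, 7}  B4 = {2, 4, 5}  B5 = {2, 3, 7}  B6 = {2, 4, 8}
Tree: B1–B2, B1–B3, B2–B4, B3–B5, B4–B6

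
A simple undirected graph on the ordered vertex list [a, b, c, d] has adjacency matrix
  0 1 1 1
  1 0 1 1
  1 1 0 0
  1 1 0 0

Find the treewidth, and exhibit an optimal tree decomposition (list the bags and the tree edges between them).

Treewidth 2.
One such decomposition:
Bags: B1 = {a, b, d}  B2 = {a, b, c}
Tree: B1–B2

Each bag holds 3 vertices, so the decomposition has width 2, which upper-bounds the treewidth. On the other hand G contains the 3-clique {a, b, d}. A clique must lie in a single bag of any decomposition, so no decomposition can have width below 2. Combining the bounds, tw(G) = 2.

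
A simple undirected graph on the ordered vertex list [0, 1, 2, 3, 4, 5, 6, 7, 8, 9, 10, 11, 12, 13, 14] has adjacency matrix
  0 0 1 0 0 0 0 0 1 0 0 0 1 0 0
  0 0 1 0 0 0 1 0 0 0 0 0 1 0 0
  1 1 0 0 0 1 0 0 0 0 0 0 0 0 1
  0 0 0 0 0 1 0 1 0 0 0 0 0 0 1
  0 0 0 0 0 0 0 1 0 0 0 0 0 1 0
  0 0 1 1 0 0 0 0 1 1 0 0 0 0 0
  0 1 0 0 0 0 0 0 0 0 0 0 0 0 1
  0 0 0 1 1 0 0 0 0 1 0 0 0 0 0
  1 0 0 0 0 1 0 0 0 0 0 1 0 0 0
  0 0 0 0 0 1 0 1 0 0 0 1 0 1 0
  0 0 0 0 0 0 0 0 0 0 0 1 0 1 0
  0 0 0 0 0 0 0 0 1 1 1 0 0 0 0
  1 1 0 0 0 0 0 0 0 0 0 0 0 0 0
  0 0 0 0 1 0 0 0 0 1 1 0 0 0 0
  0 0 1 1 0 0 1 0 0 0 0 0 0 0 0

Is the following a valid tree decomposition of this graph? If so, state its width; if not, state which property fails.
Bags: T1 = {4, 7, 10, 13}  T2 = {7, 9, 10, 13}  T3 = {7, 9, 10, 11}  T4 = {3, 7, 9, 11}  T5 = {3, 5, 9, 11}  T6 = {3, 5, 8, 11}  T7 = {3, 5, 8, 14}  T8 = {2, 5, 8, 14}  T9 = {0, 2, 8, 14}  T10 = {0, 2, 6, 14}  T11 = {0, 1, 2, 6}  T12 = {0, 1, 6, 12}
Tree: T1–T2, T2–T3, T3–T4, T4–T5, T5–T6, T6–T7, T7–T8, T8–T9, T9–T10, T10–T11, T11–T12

Yes; width 3.

Checking the three conditions: (i) the bags cover all of {0, 1, 2, 3, 4, 5, 6, 7, 8, 9, 10, 11, 12, 13, 14}; (ii) for each edge, some bag contains both endpoints; (iii) the bags containing any fixed vertex form a subtree. All hold, so the decomposition is valid with width 4 − 1 = 3.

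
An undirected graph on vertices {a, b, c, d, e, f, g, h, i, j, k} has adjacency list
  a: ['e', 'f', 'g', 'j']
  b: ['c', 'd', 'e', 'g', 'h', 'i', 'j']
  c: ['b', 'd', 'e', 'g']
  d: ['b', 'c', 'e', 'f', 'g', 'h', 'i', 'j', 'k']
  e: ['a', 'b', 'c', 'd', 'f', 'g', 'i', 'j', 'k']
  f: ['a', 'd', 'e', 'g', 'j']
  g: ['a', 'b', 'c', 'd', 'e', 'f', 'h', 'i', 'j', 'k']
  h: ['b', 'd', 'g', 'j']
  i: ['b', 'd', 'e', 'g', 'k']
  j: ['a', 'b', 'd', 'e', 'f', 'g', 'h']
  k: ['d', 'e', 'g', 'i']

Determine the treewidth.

4

A width-4 tree decomposition is:
Bags: B1 = {b, d, e, g, j}  B2 = {d, e, f, g, j}  B3 = {b, c, d, e, g}  B4 = {b, d, e, g, i}  B5 = {a, e, f, g, j}  B6 = {d, e, g, i, k}  B7 = {b, d, g, h, j}
Tree: B1–B2, B1–B3, B3–B4, B2–B5, B4–B6, B1–B7
The largest bag has 5 vertices, giving width 4; this decomposition certifies tw(G) ≤ 4. Conversely, {d, e, f, g, j} is a clique of size 5, and the vertices of any clique must share a bag in every tree decomposition; so some bag has ≥ 5 vertices and tw(G) ≥ 4. The upper and lower bounds meet at 4, so that is the treewidth.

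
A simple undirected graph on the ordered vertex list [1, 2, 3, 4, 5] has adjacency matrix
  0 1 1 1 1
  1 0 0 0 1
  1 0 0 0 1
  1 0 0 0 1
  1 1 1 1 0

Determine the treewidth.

A width-2 tree decomposition is:
Bags: B1 = {1, 3, 5}  B2 = {1, 2, 5}  B3 = {1, 4, 5}
Tree: B1–B2, B1–B3
The largest bag has 3 vertices, giving width 2; this decomposition certifies tw(G) ≤ 2. On the other hand G contains the 3-clique {1, 2, 5}. A clique must lie in a single bag of any decomposition, so no decomposition can have width below 2. Combining the bounds, tw(G) = 2.

2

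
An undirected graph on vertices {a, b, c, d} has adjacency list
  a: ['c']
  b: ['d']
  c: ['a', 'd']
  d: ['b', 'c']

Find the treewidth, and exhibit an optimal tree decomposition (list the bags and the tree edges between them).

Treewidth 1.
Bags: B1 = {b, d}  B2 = {c, d}  B3 = {a, c}
Tree: B1–B2, B2–B3

The largest bag has 2 vertices, giving width 1; this decomposition certifies tw(G) ≤ 1. Since G has at least one edge (e.g. b–d), it is not an edgeless graph, so tw(G) ≥ 1. Hence tw(G) = 1 exactly.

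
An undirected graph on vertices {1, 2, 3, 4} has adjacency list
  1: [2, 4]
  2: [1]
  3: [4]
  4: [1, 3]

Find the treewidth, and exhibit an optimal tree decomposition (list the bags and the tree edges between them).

Treewidth 1.
One such decomposition:
Bags: B1 = {3, 4}  B2 = {1, 4}  B3 = {1, 2}
Tree: B1–B2, B2–B3

Each bag holds 2 vertices, so the decomposition has width 1, which upper-bounds the treewidth. Any graph with an edge has treewidth ≥ 1, and G has the edge 3–4. The upper and lower bounds meet at 1, so that is the treewidth.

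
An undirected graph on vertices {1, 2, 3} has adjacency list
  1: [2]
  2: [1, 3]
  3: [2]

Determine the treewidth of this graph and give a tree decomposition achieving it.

Every bag has size at most 2, so the width is 2 − 1 = 1 and tw(G) ≤ 1. Any graph with an edge has treewidth ≥ 1, and G has the edge 2–1. Hence tw(G) = 1 exactly.

Treewidth 1.
One optimal decomposition is:
Bags: B1 = {1, 2}  B2 = {2, 3}
Tree: B1–B2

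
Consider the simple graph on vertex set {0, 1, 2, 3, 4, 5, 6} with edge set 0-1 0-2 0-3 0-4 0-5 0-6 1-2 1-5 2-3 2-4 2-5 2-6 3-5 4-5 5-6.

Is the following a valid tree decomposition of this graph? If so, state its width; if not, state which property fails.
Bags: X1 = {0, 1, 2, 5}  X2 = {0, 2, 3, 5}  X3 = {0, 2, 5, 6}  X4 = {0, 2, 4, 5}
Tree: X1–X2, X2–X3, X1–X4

Every vertex of G appears in some bag (union = {0, 1, 2, 3, 4, 5, 6}); every edge is covered by a bag; and for each vertex v the set of bags containing v is connected in the bag tree. The decomposition is therefore valid. The largest bag has 4 vertices, so the width is 3.

Yes; width 3.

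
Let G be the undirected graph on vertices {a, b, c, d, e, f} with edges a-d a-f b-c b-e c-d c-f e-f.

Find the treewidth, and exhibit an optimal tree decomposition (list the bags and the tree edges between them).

Treewidth 2.
One optimal decomposition is:
Bags: B1 = {b, c, e}  B2 = {c, e, f}  B3 = {c, d, f}  B4 = {a, d, f}
Tree: B1–B2, B2–B3, B3–B4

Each bag holds 3 vertices, so the decomposition has width 2, which upper-bounds the treewidth. Since b–e–f–c–b is a cycle in G, G is not acyclic. Forests are exactly the graphs of treewidth ≤ 1, so tw(G) ≥ 2. The upper and lower bounds meet at 2, so that is the treewidth.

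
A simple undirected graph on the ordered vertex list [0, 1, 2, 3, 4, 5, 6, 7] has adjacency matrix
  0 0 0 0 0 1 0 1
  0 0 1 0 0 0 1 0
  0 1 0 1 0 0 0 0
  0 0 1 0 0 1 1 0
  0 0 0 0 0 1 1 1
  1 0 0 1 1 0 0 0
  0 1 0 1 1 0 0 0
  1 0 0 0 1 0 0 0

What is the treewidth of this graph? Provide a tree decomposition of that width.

Each bag holds 3 vertices, so the decomposition has width 2, which upper-bounds the treewidth. For the lower bound, G contains the cycle 2–1–6–3–2, so G is not a forest; only forests have treewidth ≤ 1, hence tw(G) ≥ 2. The upper and lower bounds meet at 2, so that is the treewidth.

Treewidth 2.
One such decomposition:
Bags: B1 = {1, 2, 3}  B2 = {1, 3, 6}  B3 = {3, 5, 6}  B4 = {4, 5, 6}  B5 = {0, 4, 5}  B6 = {0, 4, 7}
Tree: B1–B2, B2–B3, B3–B4, B4–B5, B5–B6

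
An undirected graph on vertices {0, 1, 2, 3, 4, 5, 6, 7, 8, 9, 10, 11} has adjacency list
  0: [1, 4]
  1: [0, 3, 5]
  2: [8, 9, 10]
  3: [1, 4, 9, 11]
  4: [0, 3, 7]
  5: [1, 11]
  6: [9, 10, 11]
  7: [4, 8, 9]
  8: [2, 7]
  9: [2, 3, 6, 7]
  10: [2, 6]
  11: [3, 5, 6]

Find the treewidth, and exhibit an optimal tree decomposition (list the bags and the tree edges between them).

Each bag holds 4 vertices, so the decomposition has width 3, which upper-bounds the treewidth. For the lower bound: the 4 vertex sets {2,8,10}, {6}, {9}, {3,4,7,11} are disjoint, each induces a connected subgraph, and every pair is joined by at least one edge of G. Contracting each set to a single vertex therefore yields K_{4} as a minor, and since treewidth is minor-monotone, tw(G) ≥ tw(K_{4}) = 3. Hence tw(G) = 3 exactly.

Treewidth 3.
One optimal decomposition is:
Bags: B1 = {2, 6, 8, 10}  B2 = {2, 6, 8, 9}  B3 = {6, 7, 8, 9}  B4 = {6, 7, 9, 11}  B5 = {3, 7, 9, 11}  B6 = {3, 4, 7, 11}  B7 = {3, 4, 5, 11}  B8 = {1, 3, 4, 5}  B9 = {0, 1, 4, 5}
Tree: B1–B2, B2–B3, B3–B4, B4–B5, B5–B6, B6–B7, B7–B8, B8–B9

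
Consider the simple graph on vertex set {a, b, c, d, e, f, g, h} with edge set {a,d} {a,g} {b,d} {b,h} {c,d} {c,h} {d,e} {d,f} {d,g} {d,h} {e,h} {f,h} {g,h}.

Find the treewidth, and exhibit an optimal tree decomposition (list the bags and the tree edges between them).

Treewidth 2.
Bags: B1 = {d, e, h}  B2 = {b, d, h}  B3 = {d, g, h}  B4 = {a, d, g}  B5 = {c, d, h}  B6 = {d, f, h}
Tree: B1–B2, B1–B3, B3–B4, B1–B5, B2–B6

The largest bag has 3 vertices, giving width 2; this decomposition certifies tw(G) ≤ 2. Conversely, {d, f, h} is a clique of size 3, and the vertices of any clique must share a bag in every tree decomposition; so some bag has ≥ 3 vertices and tw(G) ≥ 2. Therefore the treewidth is 2.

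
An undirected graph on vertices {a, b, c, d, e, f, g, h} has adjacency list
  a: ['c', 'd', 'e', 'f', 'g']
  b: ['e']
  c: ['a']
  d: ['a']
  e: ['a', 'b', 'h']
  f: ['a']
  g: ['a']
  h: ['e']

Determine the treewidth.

A width-1 tree decomposition is:
Bags: B1 = {a, e}  B2 = {b, e}  B3 = {a, d}  B4 = {a, c}  B5 = {e, h}  B6 = {a, f}  B7 = {a, g}
Tree: B1–B2, B1–B3, B3–B4, B2–B5, B1–B6, B1–B7
The largest bag has 2 vertices, giving width 1; this decomposition certifies tw(G) ≤ 1. Any graph with an edge has treewidth ≥ 1, and G has the edge a–e. Hence tw(G) = 1 exactly.

1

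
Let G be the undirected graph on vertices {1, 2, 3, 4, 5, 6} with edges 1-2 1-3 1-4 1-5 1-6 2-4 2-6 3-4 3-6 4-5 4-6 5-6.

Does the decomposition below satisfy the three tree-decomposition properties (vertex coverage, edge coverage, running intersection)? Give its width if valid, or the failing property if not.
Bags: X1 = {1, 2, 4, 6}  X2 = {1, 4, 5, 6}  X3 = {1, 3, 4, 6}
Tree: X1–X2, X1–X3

Checking the three conditions: (i) the bags cover all of {1, 2, 3, 4, 5, 6}; (ii) for each edge, some bag contains both endpoints; (iii) the bags containing any fixed vertex form a subtree. All hold, so the decomposition is valid with width 4 − 1 = 3.

Yes; width 3.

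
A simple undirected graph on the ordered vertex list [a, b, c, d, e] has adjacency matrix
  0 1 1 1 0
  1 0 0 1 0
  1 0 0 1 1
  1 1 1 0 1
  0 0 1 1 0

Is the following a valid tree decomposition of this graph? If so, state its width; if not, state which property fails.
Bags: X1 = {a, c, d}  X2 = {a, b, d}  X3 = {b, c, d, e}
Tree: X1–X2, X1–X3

A tree decomposition must satisfy three properties: every vertex lies in some bag; for every edge, both endpoints lie together in some bag; and for every vertex, the bags containing it form a connected subtree. Here bags containing vertex b are not connected in the tree, so the decomposition is invalid.

No — bags containing vertex b are not connected in the tree.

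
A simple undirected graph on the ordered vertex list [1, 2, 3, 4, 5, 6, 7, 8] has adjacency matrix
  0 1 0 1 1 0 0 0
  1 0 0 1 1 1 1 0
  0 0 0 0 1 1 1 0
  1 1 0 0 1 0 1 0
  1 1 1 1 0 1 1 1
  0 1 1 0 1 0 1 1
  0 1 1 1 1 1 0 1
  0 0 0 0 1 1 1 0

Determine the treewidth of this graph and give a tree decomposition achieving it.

Every bag has size at most 4, so the width is 4 − 1 = 3 and tw(G) ≤ 3. For the lower bound, the 4 vertices {1, 2, 4, 5} are pairwise adjacent, and any tree decomposition puts a clique entirely inside one bag — forcing width ≥ 3. The upper and lower bounds meet at 3, so that is the treewidth.

Treewidth 3.
One optimal decomposition is:
Bags: B1 = {2, 5, 6, 7}  B2 = {2, 4, 5, 7}  B3 = {3, 5, 6, 7}  B4 = {5, 6, 7, 8}  B5 = {1, 2, 4, 5}
Tree: B1–B2, B1–B3, B1–B4, B2–B5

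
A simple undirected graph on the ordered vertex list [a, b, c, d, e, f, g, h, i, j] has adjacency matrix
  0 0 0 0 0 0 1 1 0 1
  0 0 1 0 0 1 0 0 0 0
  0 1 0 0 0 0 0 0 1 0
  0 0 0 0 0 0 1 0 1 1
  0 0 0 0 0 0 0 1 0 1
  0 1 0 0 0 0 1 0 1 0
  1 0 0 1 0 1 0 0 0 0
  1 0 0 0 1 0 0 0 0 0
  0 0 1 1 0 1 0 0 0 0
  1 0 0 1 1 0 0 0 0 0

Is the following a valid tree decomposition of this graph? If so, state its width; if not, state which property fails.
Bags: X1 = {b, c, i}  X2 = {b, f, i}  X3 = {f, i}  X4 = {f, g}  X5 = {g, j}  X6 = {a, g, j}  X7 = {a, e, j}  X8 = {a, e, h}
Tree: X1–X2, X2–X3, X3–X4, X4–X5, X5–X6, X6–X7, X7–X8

No — vertex d appears in no bag.

A tree decomposition must satisfy three properties: every vertex lies in some bag; for every edge, both endpoints lie together in some bag; and for every vertex, the bags containing it form a connected subtree. Here vertex d appears in no bag, so the decomposition is invalid.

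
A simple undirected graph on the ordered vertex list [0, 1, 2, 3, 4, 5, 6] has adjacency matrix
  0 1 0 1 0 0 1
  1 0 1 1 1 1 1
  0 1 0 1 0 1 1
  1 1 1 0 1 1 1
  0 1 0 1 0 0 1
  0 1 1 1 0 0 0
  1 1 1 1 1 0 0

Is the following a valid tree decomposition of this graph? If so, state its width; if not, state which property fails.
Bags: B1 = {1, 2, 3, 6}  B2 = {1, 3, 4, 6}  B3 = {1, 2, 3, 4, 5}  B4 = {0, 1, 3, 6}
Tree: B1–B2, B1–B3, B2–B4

No — bags containing vertex 4 are not connected in the tree.

A tree decomposition must satisfy three properties: every vertex lies in some bag; for every edge, both endpoints lie together in some bag; and for every vertex, the bags containing it form a connected subtree. Here bags containing vertex 4 are not connected in the tree, so the decomposition is invalid.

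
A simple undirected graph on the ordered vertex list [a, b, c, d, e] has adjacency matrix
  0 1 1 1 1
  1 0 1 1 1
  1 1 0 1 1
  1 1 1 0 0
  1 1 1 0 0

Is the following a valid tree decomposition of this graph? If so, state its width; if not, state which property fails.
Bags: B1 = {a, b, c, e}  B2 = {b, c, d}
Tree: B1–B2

A tree decomposition must satisfy three properties: every vertex lies in some bag; for every edge, both endpoints lie together in some bag; and for every vertex, the bags containing it form a connected subtree. Here edge (a,d) lies in no bag, so the decomposition is invalid.

No — edge (a,d) lies in no bag.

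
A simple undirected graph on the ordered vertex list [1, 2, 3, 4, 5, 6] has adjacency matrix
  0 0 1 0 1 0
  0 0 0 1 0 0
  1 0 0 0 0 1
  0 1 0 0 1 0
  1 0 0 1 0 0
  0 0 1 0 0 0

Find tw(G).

A width-1 tree decomposition is:
Bags: B1 = {2, 4}  B2 = {4, 5}  B3 = {1, 5}  B4 = {1, 3}  B5 = {3, 6}
Tree: B1–B2, B2–B3, B3–B4, B4–B5
Every bag has size at most 2, so the width is 2 − 1 = 1 and tw(G) ≤ 1. G has an edge, so its treewidth is at least 1. Combining the bounds, tw(G) = 1.

1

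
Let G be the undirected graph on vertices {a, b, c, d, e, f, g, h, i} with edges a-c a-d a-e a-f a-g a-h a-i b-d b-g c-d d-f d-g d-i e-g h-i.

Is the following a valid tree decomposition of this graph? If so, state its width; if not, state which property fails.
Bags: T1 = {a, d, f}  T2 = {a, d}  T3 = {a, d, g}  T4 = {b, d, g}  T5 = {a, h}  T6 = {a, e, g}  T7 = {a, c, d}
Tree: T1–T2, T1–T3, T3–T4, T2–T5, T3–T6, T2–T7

A tree decomposition must satisfy three properties: every vertex lies in some bag; for every edge, both endpoints lie together in some bag; and for every vertex, the bags containing it form a connected subtree. Here vertex i appears in no bag, so the decomposition is invalid.

No — vertex i appears in no bag.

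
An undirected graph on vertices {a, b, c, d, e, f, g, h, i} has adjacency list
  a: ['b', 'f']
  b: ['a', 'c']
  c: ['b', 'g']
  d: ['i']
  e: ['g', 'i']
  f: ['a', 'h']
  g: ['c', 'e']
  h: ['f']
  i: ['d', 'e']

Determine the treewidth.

1

A width-1 tree decomposition is:
Bags: B1 = {d, i}  B2 = {e, i}  B3 = {e, g}  B4 = {c, g}  B5 = {b, c}  B6 = {a, b}  B7 = {a, f}  B8 = {f, h}
Tree: B1–B2, B2–B3, B3–B4, B4–B5, B5–B6, B6–B7, B7–B8
Each bag holds 2 vertices, so the decomposition has width 1, which upper-bounds the treewidth. Any graph with an edge has treewidth ≥ 1, and G has the edge d–i. Combining the bounds, tw(G) = 1.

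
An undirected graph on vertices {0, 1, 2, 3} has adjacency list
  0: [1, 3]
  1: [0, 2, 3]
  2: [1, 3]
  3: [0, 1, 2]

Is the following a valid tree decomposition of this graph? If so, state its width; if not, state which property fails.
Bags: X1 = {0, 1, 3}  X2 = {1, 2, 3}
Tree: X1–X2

Yes; width 2.

Every vertex of G appears in some bag (union = {0, 1, 2, 3}); every edge is covered by a bag; and for each vertex v the set of bags containing v is connected in the bag tree. The decomposition is therefore valid. The largest bag has 3 vertices, so the width is 2.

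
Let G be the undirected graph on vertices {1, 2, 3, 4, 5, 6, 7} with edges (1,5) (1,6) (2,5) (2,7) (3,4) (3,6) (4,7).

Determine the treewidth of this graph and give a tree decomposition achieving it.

Each bag holds 3 vertices, so the decomposition has width 2, which upper-bounds the treewidth. The edges 5–2–7–4–3–6–1–5 form a cycle, so G is not a tree and its treewidth is at least 2. Hence tw(G) = 2 exactly.

Treewidth 2.
Bags: B1 = {2, 5, 7}  B2 = {4, 5, 7}  B3 = {3, 4, 5}  B4 = {3, 5, 6}  B5 = {1, 5, 6}
Tree: B1–B2, B2–B3, B3–B4, B4–B5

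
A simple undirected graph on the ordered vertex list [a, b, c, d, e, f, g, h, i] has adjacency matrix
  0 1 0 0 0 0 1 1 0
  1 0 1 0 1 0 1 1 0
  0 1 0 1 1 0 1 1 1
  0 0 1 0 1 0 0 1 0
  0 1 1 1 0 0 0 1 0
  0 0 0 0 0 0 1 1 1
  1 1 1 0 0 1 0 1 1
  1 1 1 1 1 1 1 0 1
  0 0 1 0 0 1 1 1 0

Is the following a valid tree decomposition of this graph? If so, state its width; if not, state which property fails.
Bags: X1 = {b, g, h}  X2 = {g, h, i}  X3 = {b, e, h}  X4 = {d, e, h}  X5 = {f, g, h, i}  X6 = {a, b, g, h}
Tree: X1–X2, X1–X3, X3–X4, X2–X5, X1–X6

No — vertex c appears in no bag.

A tree decomposition must satisfy three properties: every vertex lies in some bag; for every edge, both endpoints lie together in some bag; and for every vertex, the bags containing it form a connected subtree. Here vertex c appears in no bag, so the decomposition is invalid.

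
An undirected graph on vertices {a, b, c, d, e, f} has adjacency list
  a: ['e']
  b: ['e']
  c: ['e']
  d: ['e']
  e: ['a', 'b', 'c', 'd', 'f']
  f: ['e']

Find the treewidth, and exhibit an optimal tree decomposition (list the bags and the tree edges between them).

Every bag has size at most 2, so the width is 2 − 1 = 1 and tw(G) ≤ 1. Since G has at least one edge (e.g. e–b), it is not an edgeless graph, so tw(G) ≥ 1. The upper and lower bounds meet at 1, so that is the treewidth.

Treewidth 1.
One such decomposition:
Bags: B1 = {b, e}  B2 = {d, e}  B3 = {c, e}  B4 = {e, f}  B5 = {a, e}
Tree: B1–B2, B2–B3, B3–B4, B1–B5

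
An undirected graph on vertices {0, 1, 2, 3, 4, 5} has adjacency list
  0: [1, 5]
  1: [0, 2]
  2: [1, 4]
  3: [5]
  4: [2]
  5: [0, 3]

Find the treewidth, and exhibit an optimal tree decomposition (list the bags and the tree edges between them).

Treewidth 1.
Bags: B1 = {3, 5}  B2 = {0, 5}  B3 = {0, 1}  B4 = {1, 2}  B5 = {2, 4}
Tree: B1–B2, B2–B3, B3–B4, B4–B5

Every bag has size at most 2, so the width is 2 − 1 = 1 and tw(G) ≤ 1. Since G has at least one edge (e.g. 3–5), it is not an edgeless graph, so tw(G) ≥ 1. Combining the bounds, tw(G) = 1.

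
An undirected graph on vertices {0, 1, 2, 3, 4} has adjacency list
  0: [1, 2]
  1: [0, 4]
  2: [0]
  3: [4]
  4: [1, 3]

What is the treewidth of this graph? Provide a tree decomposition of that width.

Each bag holds 2 vertices, so the decomposition has width 1, which upper-bounds the treewidth. Since G has at least one edge (e.g. 2–0), it is not an edgeless graph, so tw(G) ≥ 1. The upper and lower bounds meet at 1, so that is the treewidth.

Treewidth 1.
One optimal decomposition is:
Bags: B1 = {0, 2}  B2 = {0, 1}  B3 = {1, 4}  B4 = {3, 4}
Tree: B1–B2, B2–B3, B3–B4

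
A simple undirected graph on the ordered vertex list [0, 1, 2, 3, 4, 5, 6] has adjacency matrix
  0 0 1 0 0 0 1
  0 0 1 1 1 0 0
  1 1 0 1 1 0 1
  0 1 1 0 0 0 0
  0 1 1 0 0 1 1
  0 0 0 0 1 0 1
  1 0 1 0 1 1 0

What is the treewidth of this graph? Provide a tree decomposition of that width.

Treewidth 2.
One optimal decomposition is:
Bags: B1 = {2, 4, 6}  B2 = {4, 5, 6}  B3 = {1, 2, 4}  B4 = {1, 2, 3}  B5 = {0, 2, 6}
Tree: B1–B2, B1–B3, B3–B4, B1–B5

Every bag has size at most 3, so the width is 3 − 1 = 2 and tw(G) ≤ 2. On the other hand G contains the 3-clique {0, 2, 6}. A clique must lie in a single bag of any decomposition, so no decomposition can have width below 2. Therefore the treewidth is 2.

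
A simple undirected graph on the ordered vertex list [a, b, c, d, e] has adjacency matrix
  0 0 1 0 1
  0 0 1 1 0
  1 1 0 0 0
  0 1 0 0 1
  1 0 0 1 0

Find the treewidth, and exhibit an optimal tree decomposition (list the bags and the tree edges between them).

Treewidth 2.
One such decomposition:
Bags: B1 = {b, d, e}  B2 = {a, b, e}  B3 = {a, b, c}
Tree: B1–B2, B2–B3

The largest bag has 3 vertices, giving width 2; this decomposition certifies tw(G) ≤ 2. For the lower bound, G contains the cycle b–d–e–a–c–b, so G is not a forest; only forests have treewidth ≤ 1, hence tw(G) ≥ 2. Therefore the treewidth is 2.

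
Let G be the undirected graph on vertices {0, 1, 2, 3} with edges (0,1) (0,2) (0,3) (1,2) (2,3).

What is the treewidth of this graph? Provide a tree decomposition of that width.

The largest bag has 3 vertices, giving width 2; this decomposition certifies tw(G) ≤ 2. For the lower bound, the 3 vertices {0, 1, 2} are pairwise adjacent, and any tree decomposition puts a clique entirely inside one bag — forcing width ≥ 2. The upper and lower bounds meet at 2, so that is the treewidth.

Treewidth 2.
One such decomposition:
Bags: B1 = {0, 2, 3}  B2 = {0, 1, 2}
Tree: B1–B2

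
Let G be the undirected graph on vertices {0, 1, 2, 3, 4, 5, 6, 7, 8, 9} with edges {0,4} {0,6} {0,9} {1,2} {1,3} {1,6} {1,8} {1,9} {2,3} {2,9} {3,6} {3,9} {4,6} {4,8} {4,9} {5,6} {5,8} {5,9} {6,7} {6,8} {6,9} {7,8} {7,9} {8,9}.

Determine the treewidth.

3

A width-3 tree decomposition is:
Bags: B1 = {6, 7, 8, 9}  B2 = {1, 6, 8, 9}  B3 = {5, 6, 8, 9}  B4 = {1, 3, 6, 9}  B5 = {4, 6, 8, 9}  B6 = {1, 2, 3, 9}  B7 = {0, 4, 6, 9}
Tree: B1–B2, B2–B3, B2–B4, B2–B5, B4–B6, B5–B7
The largest bag has 4 vertices, giving width 3; this decomposition certifies tw(G) ≤ 3. For the lower bound, the 4 vertices {1, 2, 3, 9} are pairwise adjacent, and any tree decomposition puts a clique entirely inside one bag — forcing width ≥ 3. Combining the bounds, tw(G) = 3.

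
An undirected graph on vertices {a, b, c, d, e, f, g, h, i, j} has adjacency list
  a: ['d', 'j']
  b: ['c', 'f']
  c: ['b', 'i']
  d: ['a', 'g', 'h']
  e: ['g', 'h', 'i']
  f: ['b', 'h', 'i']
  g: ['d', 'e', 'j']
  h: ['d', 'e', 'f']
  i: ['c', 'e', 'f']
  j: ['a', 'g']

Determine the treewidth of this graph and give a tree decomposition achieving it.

Treewidth 2.
One such decomposition:
Bags: B1 = {a, g, j}  B2 = {a, d, g}  B3 = {d, e, g}  B4 = {d, e, h}  B5 = {e, h, i}  B6 = {f, h, i}  B7 = {c, f, i}  B8 = {b, c, f}
Tree: B1–B2, B2–B3, B3–B4, B4–B5, B5–B6, B6–B7, B7–B8

Every bag has size at most 3, so the width is 3 − 1 = 2 and tw(G) ≤ 2. For the lower bound, G contains the cycle j–a–d–g–j, so G is not a forest; only forests have treewidth ≤ 1, hence tw(G) ≥ 2. Hence tw(G) = 2 exactly.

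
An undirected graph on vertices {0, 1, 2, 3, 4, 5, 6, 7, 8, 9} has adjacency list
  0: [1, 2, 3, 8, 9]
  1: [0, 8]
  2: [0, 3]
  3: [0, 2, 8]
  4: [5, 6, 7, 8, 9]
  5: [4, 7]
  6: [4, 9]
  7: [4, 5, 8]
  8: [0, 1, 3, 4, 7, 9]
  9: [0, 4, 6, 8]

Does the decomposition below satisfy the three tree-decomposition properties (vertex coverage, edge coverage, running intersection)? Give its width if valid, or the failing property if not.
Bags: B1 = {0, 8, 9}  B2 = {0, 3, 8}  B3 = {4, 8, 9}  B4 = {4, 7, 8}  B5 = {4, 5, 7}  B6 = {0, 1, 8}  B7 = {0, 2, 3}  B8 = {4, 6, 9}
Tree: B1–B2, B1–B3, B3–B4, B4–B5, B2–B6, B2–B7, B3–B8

Checking the three conditions: (i) the bags cover all of {0, 1, 2, 3, 4, 5, 6, 7, 8, 9}; (ii) for each edge, some bag contains both endpoints; (iii) the bags containing any fixed vertex form a subtree. All hold, so the decomposition is valid with width 3 − 1 = 2.

Yes; width 2.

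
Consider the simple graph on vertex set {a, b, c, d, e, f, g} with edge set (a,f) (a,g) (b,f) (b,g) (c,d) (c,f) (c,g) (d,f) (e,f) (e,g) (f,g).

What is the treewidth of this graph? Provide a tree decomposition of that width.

Treewidth 2.
Bags: B1 = {c, f, g}  B2 = {a, f, g}  B3 = {e, f, g}  B4 = {c, d, f}  B5 = {b, f, g}
Tree: B1–B2, B2–B3, B1–B4, B1–B5

The largest bag has 3 vertices, giving width 2; this decomposition certifies tw(G) ≤ 2. For the lower bound, the 3 vertices {c, d, f} are pairwise adjacent, and any tree decomposition puts a clique entirely inside one bag — forcing width ≥ 2. The upper and lower bounds meet at 2, so that is the treewidth.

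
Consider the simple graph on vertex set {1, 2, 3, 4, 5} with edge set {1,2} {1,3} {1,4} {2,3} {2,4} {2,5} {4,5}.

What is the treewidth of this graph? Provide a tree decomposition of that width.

Each bag holds 3 vertices, so the decomposition has width 2, which upper-bounds the treewidth. Conversely, {1, 2, 3} is a clique of size 3, and the vertices of any clique must share a bag in every tree decomposition; so some bag has ≥ 3 vertices and tw(G) ≥ 2. Combining the bounds, tw(G) = 2.

Treewidth 2.
One such decomposition:
Bags: B1 = {2, 4, 5}  B2 = {1, 2, 4}  B3 = {1, 2, 3}
Tree: B1–B2, B2–B3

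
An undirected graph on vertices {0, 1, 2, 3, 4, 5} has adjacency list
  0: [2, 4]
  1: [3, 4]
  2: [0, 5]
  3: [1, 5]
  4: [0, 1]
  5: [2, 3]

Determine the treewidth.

A width-2 tree decomposition is:
Bags: B1 = {1, 3, 5}  B2 = {1, 4, 5}  B3 = {0, 4, 5}  B4 = {0, 2, 5}
Tree: B1–B2, B2–B3, B3–B4
Every bag has size at most 3, so the width is 3 − 1 = 2 and tw(G) ≤ 2. The edges 5–3–1–4–0–2–5 form a cycle, so G is not a tree and its treewidth is at least 2. The upper and lower bounds meet at 2, so that is the treewidth.

2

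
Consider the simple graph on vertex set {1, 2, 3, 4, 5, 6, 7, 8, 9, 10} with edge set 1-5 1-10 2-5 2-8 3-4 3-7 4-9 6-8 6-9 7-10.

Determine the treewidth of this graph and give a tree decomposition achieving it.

Every bag has size at most 3, so the width is 3 − 1 = 2 and tw(G) ≤ 2. For the lower bound, G contains the cycle 9–6–8–2–5–1–10–7–3–4–9, so G is not a forest; only forests have treewidth ≤ 1, hence tw(G) ≥ 2. The upper and lower bounds meet at 2, so that is the treewidth.

Treewidth 2.
One such decomposition:
Bags: B1 = {6, 8, 9}  B2 = {2, 8, 9}  B3 = {2, 5, 9}  B4 = {1, 5, 9}  B5 = {1, 9, 10}  B6 = {7, 9, 10}  B7 = {3, 7, 9}  B8 = {3, 4, 9}
Tree: B1–B2, B2–B3, B3–B4, B4–B5, B5–B6, B6–B7, B7–B8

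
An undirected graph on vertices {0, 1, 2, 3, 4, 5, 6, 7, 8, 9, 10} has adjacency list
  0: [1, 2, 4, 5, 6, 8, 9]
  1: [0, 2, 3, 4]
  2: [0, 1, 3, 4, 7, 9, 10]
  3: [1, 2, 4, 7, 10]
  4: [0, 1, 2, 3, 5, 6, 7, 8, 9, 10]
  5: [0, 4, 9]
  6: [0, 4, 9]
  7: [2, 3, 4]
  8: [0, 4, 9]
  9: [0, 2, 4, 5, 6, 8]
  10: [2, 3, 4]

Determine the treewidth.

3

A width-3 tree decomposition is:
Bags: B1 = {0, 2, 4, 9}  B2 = {0, 4, 8, 9}  B3 = {0, 1, 2, 4}  B4 = {1, 2, 3, 4}  B5 = {2, 3, 4, 7}  B6 = {0, 4, 6, 9}  B7 = {0, 4, 5, 9}  B8 = {2, 3, 4, 10}
Tree: B1–B2, B1–B3, B3–B4, B4–B5, B2–B6, B6–B7, B5–B8
Every bag has size at most 4, so the width is 4 − 1 = 3 and tw(G) ≤ 3. On the other hand G contains the 4-clique {0, 1, 2, 4}. A clique must lie in a single bag of any decomposition, so no decomposition can have width below 3. Hence tw(G) = 3 exactly.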